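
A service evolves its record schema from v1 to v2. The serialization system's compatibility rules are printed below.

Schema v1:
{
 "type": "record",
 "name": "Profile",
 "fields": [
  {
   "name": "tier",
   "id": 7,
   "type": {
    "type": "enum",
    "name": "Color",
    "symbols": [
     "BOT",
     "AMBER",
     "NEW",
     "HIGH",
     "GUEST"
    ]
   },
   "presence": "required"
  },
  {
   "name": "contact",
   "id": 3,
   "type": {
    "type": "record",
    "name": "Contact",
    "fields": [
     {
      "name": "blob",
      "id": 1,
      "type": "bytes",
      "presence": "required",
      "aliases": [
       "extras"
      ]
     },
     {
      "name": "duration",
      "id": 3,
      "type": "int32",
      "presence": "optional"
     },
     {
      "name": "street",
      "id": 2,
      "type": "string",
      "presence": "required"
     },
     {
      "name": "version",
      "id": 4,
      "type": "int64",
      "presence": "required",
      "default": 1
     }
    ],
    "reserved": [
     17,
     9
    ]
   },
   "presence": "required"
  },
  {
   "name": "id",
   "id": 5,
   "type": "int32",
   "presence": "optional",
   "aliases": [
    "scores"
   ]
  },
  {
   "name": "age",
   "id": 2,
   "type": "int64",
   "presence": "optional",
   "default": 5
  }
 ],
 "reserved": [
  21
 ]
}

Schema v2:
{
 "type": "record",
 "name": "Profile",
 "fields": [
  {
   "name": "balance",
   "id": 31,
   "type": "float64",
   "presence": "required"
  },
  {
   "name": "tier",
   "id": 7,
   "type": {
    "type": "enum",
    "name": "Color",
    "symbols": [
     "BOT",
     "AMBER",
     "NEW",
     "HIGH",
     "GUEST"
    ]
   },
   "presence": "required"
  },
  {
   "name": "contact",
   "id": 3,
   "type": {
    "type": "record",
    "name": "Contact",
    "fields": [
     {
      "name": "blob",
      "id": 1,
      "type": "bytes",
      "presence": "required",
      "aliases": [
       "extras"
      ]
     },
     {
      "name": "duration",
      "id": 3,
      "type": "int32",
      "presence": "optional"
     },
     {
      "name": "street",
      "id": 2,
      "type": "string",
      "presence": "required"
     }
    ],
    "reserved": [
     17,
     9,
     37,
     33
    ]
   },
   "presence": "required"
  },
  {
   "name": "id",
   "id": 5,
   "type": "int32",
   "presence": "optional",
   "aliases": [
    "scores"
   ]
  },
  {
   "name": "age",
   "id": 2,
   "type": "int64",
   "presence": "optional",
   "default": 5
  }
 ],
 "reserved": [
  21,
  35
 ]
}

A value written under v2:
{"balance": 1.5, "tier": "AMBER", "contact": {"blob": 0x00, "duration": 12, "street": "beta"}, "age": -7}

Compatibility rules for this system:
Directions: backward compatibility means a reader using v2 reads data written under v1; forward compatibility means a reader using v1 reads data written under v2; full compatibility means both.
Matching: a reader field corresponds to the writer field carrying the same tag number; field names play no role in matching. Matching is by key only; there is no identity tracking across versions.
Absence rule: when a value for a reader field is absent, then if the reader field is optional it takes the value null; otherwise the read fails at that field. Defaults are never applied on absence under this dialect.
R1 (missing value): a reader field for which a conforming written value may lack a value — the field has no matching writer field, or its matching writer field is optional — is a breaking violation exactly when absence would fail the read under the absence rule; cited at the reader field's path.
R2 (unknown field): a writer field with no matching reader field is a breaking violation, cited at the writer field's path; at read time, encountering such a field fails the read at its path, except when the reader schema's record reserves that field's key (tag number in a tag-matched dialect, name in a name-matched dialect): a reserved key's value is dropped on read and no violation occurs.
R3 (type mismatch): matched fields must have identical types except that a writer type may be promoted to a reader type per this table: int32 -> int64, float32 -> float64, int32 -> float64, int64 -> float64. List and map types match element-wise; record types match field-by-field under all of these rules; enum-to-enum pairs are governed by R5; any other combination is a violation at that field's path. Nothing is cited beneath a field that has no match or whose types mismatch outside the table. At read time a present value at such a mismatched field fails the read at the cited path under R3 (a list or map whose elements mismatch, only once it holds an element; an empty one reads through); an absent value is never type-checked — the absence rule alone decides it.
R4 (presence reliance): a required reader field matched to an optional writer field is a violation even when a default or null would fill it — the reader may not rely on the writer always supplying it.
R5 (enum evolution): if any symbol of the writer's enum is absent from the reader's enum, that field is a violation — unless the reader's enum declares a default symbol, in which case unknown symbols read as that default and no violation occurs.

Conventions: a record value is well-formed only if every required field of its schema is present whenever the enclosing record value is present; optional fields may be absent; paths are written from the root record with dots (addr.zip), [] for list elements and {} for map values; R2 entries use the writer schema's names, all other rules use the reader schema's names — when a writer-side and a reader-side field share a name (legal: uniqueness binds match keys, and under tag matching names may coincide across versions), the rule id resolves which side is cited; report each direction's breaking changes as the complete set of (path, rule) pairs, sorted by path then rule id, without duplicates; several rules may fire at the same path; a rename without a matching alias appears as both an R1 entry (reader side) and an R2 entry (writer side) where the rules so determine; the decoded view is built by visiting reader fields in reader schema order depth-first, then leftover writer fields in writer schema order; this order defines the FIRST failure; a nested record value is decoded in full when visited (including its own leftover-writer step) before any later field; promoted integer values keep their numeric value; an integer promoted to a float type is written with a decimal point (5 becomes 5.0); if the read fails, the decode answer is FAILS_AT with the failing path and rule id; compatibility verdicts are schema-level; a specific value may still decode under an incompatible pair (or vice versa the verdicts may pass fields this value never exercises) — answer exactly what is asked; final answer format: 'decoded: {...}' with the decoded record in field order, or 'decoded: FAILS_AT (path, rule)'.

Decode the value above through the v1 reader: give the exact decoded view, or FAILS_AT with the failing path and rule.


decoded: FAILS_AT (contact.version, R1)

arrows below run writer -> reader for Profile
decode (reader v1):
  tier := "AMBER"
  contact.blob := 0x00
  contact.duration := 12
  contact.street := "beta"
  read fails at contact.version under R1 (no fill)
  => FAILS_AT (contact.version, R1)
remaining Profile differences; none change what is asked:
  added field balance to record Profile: required float64, tag 31 (in v2 it sits immediately before tier) -> changes Profile's schema-level verdicts only — the decode of this value is the same


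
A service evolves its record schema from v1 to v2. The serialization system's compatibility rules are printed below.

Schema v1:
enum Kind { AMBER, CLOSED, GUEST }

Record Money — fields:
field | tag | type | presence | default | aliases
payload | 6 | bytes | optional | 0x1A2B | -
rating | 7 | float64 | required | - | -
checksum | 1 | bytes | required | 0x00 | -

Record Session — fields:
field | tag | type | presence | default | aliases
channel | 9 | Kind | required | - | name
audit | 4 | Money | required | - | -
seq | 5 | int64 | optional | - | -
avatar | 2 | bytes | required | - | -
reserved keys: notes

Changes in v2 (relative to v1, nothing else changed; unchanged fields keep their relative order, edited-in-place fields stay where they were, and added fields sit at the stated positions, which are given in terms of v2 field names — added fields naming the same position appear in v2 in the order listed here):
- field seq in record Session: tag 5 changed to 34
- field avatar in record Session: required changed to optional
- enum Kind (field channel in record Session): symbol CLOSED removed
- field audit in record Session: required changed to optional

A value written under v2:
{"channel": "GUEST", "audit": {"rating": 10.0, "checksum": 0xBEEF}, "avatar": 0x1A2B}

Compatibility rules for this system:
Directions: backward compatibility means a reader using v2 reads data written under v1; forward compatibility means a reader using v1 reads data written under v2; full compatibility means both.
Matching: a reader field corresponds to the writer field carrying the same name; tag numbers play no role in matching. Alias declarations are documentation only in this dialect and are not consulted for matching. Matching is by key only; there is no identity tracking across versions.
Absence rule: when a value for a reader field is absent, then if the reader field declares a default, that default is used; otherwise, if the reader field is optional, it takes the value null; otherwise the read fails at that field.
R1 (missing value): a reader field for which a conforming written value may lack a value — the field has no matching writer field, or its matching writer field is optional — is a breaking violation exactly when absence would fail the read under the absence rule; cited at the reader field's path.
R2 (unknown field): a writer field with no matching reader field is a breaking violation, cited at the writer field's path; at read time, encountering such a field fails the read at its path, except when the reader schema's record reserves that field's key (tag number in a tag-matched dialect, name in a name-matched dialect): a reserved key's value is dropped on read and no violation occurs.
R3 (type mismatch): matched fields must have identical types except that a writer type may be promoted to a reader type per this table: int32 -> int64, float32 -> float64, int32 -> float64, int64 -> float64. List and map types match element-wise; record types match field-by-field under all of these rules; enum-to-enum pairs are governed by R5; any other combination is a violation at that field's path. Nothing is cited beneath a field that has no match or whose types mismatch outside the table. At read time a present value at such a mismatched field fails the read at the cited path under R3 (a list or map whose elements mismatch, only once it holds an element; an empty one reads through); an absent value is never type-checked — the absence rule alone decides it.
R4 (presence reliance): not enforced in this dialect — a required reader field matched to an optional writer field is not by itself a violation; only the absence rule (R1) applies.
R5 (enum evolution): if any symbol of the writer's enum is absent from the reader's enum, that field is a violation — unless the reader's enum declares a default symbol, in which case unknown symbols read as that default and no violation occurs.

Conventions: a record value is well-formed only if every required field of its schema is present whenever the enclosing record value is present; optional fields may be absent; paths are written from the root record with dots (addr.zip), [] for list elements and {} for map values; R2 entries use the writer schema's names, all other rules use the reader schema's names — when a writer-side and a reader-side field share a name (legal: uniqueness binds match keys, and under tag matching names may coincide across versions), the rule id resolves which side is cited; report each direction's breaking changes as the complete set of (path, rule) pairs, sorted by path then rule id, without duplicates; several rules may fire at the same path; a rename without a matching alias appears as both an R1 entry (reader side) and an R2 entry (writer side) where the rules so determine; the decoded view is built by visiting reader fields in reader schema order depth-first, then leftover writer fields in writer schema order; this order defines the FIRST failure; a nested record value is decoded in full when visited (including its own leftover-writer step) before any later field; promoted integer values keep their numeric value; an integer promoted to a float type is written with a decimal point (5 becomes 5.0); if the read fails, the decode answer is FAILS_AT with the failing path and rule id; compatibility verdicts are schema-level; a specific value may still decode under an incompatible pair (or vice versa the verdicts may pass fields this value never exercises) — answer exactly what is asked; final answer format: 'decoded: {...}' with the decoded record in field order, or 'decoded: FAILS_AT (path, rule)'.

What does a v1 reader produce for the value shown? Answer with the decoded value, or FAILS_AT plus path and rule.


the writer's type comes first in each Session pair
migrating the Session value to v1:
  channel := "GUEST"
  audit.payload := 0x1A2B (missing; default applied)
  audit.rating := 10.0
  audit.checksum := 0xBEEF
  seq := null (missing; optional => null)
  avatar := 0x1A2B
  => decoded: {"channel": "GUEST", "audit": {"payload": 0x1A2B, "rating": 10.0, "checksum": 0xBEEF}, "seq": null, "avatar": 0x1A2B}
checking off the Session differences that do not matter here:
  field seq in record Session: tag 5 changed to 34 -> no rule fires on it and the decoded Session view is identical with or without it
  field avatar in record Session: required changed to optional -> shifts the Session verdicts, not this decode
  enum Kind (field channel in record Session): symbol CLOSED removed -> shifts the Session verdicts, not this decode
  field audit in record Session: required changed to optional -> shifts the Session verdicts, not this decode

decoded: {"channel": "GUEST", "audit": {"payload": 0x1A2B, "rating": 10.0, "checksum": 0xBEEF}, "seq": null, "avatar": 0x1A2B}


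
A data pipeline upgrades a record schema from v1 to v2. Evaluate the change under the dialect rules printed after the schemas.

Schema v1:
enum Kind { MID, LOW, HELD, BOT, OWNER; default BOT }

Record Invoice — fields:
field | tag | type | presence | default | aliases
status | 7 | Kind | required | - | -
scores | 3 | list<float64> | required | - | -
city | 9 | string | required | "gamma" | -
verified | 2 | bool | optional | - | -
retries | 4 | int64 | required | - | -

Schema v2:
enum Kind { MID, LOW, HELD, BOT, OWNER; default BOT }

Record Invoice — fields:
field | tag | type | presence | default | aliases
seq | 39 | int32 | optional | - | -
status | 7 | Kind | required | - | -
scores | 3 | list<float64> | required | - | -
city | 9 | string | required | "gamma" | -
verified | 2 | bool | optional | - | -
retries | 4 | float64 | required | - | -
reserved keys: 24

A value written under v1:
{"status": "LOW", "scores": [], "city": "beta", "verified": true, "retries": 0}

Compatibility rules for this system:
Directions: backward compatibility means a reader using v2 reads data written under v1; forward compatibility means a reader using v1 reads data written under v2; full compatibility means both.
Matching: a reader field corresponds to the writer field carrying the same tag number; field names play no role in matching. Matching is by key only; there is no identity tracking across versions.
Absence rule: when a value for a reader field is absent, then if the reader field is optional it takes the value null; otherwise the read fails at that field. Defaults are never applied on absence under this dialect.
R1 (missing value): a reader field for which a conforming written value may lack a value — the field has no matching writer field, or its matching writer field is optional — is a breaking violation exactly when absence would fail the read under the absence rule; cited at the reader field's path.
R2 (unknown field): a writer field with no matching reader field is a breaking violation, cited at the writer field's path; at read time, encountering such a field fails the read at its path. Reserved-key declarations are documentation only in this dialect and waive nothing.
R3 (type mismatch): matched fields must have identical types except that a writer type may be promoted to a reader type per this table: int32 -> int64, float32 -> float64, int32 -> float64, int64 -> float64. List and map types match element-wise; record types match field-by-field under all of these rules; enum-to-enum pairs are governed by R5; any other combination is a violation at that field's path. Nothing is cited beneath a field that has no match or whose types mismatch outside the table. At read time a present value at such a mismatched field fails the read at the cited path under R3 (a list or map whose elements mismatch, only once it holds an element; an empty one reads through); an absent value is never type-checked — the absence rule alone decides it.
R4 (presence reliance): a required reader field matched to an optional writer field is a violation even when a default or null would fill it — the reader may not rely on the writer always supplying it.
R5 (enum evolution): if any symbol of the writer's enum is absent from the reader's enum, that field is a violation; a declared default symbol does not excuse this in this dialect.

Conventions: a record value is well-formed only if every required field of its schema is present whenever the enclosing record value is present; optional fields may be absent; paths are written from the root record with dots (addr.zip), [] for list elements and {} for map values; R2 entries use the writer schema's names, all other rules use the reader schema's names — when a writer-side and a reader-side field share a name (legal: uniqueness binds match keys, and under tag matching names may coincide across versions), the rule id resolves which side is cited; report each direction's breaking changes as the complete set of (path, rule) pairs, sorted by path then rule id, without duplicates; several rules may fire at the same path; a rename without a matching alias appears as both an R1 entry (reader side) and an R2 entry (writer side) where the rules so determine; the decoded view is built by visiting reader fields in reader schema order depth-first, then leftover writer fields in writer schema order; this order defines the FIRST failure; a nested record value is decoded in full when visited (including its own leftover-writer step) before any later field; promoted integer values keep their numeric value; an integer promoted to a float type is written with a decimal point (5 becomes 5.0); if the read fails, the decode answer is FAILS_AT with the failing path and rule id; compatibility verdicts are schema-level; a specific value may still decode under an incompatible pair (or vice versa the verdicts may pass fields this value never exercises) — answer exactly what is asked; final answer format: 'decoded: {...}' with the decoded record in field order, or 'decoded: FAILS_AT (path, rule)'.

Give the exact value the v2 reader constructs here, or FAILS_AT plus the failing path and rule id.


decoded: {"seq": null, "status": "LOW", "scores": [], "city": "beta", "verified": true, "retries": 0.0}

the writer's type comes first in each Invoice pair
decode (reader v2):
  seq := null (missing; optional => null)
  status := "LOW"
  scores := []
  city := "beta"
  verified := true
  retries := 0.0 (int64 -> float64)
  => decoded: {"seq": null, "status": "LOW", "scores": [], "city": "beta", "verified": true, "retries": 0.0}
diffs on Invoice not affecting the asked answer:
  field retries in record Invoice: type int64 changed to float64 -> matters for Invoice compatibility verdicts, not for this value's decode


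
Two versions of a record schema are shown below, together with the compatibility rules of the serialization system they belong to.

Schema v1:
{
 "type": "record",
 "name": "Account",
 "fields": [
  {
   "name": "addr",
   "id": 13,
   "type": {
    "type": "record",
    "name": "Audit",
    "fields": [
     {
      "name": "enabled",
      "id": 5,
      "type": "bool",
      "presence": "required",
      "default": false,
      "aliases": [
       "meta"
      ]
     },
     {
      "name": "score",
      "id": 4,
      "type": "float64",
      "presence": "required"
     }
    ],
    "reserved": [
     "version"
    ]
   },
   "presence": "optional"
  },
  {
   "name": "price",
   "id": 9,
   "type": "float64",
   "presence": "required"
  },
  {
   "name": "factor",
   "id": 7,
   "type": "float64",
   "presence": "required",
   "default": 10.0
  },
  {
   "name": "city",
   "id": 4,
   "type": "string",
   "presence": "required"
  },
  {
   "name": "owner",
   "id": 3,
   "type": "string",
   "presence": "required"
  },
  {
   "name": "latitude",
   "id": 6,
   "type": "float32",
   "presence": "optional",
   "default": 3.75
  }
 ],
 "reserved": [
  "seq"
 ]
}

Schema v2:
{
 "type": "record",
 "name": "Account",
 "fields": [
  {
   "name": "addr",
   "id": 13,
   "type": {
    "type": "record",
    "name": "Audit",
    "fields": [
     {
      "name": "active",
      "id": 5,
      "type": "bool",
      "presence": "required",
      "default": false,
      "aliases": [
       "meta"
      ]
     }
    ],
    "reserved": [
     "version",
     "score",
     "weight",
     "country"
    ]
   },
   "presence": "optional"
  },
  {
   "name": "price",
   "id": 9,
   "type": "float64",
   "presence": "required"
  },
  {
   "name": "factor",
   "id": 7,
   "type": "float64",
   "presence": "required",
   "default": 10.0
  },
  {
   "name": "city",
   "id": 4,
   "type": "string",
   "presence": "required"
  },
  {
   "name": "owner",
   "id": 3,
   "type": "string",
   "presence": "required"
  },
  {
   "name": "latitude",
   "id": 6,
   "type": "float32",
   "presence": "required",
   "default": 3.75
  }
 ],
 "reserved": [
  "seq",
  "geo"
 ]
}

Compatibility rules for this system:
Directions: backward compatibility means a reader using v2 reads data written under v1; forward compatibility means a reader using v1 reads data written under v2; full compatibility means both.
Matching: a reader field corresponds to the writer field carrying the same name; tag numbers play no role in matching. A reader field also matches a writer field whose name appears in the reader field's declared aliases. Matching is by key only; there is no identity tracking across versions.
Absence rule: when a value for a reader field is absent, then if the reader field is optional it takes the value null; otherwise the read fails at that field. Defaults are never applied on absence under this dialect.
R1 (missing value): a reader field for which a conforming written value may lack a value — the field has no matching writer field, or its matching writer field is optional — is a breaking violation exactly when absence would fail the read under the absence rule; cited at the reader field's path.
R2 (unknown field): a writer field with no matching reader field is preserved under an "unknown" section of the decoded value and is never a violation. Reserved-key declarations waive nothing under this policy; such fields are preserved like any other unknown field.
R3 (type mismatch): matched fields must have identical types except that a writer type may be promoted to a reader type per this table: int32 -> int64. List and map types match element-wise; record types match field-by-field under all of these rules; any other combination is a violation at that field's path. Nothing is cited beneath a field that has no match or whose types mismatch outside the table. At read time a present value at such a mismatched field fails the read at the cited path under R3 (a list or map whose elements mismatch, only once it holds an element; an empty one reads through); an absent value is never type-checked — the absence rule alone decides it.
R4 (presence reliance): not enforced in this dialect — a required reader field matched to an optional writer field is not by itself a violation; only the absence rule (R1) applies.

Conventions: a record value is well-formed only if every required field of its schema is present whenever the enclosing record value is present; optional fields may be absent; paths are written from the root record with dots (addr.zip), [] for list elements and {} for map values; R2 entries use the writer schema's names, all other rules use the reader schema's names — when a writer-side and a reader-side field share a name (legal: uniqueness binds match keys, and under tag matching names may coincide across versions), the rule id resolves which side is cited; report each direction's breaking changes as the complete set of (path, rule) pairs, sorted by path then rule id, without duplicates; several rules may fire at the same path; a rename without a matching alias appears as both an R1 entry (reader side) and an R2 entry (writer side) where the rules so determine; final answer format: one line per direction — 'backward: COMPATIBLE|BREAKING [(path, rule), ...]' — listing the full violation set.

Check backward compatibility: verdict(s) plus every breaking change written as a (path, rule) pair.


arrows below run writer -> reader for Account
checking backward for Account: reader v2 against writer v1:
  addr: paired with writer addr (Audit -> Audit; writer optional)
  price: paired with writer price (float64 -> float64; writer required)
  factor: paired with writer factor (float64 -> float64; writer required)
  city: paired with writer city (string -> string; writer required)
  owner: paired with writer owner (string -> string; writer required)
  latitude: paired with writer latitude (float32 -> float32; writer optional)
  addr.active: no writer match
  writer field addr.enabled has no reader counterpart
  writer field addr.score has no reader counterpart
  rule R1 violated at addr.active
  rule R1 violated at latitude
  => 2 violation(s): backward is BREAKING for Account
checking off the Account differences that do not matter here:
  removed field score from record Audit (its key "score" joins the reserved list) -> matters only for Account's forward compatibility — outside the asked direction

backward: BREAKING [(addr.active, R1), (latitude, R1)]


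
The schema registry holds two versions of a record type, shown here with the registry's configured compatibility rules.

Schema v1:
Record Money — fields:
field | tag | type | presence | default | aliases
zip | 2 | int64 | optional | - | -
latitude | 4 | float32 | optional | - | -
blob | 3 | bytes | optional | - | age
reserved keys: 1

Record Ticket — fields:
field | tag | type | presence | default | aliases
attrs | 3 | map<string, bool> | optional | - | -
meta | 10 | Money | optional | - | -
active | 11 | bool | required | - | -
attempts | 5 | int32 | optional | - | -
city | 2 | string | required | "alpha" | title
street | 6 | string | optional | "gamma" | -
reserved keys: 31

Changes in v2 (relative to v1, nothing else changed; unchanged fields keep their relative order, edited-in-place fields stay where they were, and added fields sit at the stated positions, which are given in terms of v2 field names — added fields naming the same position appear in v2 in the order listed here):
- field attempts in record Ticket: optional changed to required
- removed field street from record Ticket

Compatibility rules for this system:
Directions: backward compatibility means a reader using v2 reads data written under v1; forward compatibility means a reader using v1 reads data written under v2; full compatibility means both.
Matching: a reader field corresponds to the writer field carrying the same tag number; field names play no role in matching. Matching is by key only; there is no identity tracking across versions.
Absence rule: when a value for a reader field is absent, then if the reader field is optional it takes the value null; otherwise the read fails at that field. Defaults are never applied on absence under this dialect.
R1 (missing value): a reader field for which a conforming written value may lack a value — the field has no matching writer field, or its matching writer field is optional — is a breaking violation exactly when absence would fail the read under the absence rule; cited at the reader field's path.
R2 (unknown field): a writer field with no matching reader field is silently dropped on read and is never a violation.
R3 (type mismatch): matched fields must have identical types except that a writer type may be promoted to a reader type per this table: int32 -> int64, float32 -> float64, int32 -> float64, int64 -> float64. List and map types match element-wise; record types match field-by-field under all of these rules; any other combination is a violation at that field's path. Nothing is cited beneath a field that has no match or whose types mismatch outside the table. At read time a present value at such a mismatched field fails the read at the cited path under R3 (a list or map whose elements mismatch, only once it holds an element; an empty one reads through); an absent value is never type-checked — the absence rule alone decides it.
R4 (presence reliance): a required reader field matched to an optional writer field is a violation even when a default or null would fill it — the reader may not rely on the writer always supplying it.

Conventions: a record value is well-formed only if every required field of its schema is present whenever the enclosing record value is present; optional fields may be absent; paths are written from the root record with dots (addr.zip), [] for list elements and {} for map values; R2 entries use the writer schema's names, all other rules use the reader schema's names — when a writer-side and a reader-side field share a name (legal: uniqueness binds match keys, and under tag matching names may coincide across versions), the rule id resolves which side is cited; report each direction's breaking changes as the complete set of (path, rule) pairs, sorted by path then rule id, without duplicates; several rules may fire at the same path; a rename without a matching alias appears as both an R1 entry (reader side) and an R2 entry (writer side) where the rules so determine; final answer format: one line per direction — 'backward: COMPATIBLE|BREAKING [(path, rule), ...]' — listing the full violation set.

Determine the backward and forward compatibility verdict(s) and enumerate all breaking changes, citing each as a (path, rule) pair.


backward: BREAKING [(attempts, R1), (attempts, R4)]; forward: COMPATIBLE []

the writer's type comes first in each Ticket pair
checking backward for Ticket: reader v2 against writer v1:
  attrs <- attrs (map<string, bool> -> map<string, bool>, writer optional)
  meta <- meta (Money -> Money, writer optional)
  active <- active (bool -> bool, writer required)
  attempts <- attempts (int32 -> int32, writer optional)
  city <- city (string -> string, writer required)
  writer street: unknown to reader
  meta.zip <- meta.zip (int64 -> int64, writer optional)
  meta.latitude <- meta.latitude (float32 -> float32, writer optional)
  meta.blob <- meta.blob (bytes -> bytes, writer optional)
  rule R1 violated at attempts
  rule R4 violated at attempts
  => backward: BREAKING (2)
checking forward for Ticket: reader v1 against writer v2:
  attrs <- attrs (map<string, bool> -> map<string, bool>, writer optional)
  meta <- meta (Money -> Money, writer optional)
  active <- active (bool -> bool, writer required)
  attempts <- attempts (int32 -> int32, writer required)
  city <- city (string -> string, writer required)
  street has no writer counterpart
  meta.zip <- meta.zip (int64 -> int64, writer optional)
  meta.latitude <- meta.latitude (float32 -> float32, writer optional)
  meta.blob <- meta.blob (bytes -> bytes, writer optional)
  nothing fires on Ticket: forward is COMPATIBLE


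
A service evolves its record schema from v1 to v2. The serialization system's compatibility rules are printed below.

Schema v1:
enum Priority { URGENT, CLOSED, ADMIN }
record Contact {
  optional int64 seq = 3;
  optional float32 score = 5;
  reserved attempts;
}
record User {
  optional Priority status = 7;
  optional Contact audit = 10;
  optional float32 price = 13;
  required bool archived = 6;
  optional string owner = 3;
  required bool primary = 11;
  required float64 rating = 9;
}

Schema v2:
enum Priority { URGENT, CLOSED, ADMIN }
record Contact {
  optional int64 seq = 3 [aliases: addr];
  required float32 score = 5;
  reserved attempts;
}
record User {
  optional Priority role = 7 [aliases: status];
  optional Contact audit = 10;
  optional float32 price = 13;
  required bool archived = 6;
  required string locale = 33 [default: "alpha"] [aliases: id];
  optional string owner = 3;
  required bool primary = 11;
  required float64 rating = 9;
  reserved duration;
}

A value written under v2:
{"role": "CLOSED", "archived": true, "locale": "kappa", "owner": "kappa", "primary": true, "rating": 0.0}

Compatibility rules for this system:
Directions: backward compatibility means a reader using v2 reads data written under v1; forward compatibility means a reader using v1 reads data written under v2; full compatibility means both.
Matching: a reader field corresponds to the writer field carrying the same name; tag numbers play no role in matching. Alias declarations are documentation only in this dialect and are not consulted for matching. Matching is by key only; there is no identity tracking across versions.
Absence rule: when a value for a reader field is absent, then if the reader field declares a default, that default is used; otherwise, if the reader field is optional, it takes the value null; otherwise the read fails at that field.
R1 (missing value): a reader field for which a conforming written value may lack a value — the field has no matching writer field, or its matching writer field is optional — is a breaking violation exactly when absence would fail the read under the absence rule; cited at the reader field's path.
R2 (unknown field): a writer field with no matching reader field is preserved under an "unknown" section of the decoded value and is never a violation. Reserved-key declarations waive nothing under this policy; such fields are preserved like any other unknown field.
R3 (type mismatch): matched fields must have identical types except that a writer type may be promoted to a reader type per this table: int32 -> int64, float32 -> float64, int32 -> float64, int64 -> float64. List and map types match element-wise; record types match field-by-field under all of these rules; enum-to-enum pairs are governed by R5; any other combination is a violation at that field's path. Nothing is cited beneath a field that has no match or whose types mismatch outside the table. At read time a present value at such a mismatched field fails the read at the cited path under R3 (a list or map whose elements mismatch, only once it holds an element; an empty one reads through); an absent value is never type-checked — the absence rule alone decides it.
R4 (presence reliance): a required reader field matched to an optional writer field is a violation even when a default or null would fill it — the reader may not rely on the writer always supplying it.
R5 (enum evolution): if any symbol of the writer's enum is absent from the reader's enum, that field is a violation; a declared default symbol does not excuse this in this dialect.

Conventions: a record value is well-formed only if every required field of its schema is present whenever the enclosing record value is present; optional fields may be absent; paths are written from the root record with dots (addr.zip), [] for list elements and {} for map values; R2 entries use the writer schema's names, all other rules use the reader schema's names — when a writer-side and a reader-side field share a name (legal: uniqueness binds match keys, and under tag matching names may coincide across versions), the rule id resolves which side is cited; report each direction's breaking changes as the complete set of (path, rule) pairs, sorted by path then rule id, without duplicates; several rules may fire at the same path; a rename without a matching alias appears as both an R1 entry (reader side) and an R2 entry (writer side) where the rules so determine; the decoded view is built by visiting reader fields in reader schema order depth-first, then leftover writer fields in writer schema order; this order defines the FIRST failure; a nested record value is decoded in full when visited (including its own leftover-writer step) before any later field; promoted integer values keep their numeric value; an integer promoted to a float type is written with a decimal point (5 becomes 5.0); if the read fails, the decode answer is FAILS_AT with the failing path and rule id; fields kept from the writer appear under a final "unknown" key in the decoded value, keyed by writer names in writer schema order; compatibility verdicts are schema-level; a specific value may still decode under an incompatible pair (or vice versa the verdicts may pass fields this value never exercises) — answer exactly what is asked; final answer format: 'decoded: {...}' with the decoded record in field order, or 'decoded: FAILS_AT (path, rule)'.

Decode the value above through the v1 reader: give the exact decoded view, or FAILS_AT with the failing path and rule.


decoded: {"status": null, "audit": null, "price": null, "archived": true, "owner": "kappa", "primary": true, "rating": 0.0, "unknown": {"role": "CLOSED", "locale": "kappa"}}

arrows below run writer -> reader for User
decode walk for User under reader schema v1:
  status := null (absent, optional -> null)
  audit := null (absent, optional -> null)
  price := null (absent, optional -> null)
  archived := true
  owner := "kappa"
  primary := true
  rating := 0.0
  writer role: kept under "unknown"
  writer locale: kept under "unknown"
  => decoded: {"status": null, "audit": null, "price": null, "archived": true, "owner": "kappa", "primary": true, "rating": 0.0, "unknown": {"role": "CLOSED", "locale": "kappa"}}
remaining User differences; none change what is asked:
  field score in record Contact: optional changed to required -> changes User's schema-level verdicts only — the decode of this value is the same


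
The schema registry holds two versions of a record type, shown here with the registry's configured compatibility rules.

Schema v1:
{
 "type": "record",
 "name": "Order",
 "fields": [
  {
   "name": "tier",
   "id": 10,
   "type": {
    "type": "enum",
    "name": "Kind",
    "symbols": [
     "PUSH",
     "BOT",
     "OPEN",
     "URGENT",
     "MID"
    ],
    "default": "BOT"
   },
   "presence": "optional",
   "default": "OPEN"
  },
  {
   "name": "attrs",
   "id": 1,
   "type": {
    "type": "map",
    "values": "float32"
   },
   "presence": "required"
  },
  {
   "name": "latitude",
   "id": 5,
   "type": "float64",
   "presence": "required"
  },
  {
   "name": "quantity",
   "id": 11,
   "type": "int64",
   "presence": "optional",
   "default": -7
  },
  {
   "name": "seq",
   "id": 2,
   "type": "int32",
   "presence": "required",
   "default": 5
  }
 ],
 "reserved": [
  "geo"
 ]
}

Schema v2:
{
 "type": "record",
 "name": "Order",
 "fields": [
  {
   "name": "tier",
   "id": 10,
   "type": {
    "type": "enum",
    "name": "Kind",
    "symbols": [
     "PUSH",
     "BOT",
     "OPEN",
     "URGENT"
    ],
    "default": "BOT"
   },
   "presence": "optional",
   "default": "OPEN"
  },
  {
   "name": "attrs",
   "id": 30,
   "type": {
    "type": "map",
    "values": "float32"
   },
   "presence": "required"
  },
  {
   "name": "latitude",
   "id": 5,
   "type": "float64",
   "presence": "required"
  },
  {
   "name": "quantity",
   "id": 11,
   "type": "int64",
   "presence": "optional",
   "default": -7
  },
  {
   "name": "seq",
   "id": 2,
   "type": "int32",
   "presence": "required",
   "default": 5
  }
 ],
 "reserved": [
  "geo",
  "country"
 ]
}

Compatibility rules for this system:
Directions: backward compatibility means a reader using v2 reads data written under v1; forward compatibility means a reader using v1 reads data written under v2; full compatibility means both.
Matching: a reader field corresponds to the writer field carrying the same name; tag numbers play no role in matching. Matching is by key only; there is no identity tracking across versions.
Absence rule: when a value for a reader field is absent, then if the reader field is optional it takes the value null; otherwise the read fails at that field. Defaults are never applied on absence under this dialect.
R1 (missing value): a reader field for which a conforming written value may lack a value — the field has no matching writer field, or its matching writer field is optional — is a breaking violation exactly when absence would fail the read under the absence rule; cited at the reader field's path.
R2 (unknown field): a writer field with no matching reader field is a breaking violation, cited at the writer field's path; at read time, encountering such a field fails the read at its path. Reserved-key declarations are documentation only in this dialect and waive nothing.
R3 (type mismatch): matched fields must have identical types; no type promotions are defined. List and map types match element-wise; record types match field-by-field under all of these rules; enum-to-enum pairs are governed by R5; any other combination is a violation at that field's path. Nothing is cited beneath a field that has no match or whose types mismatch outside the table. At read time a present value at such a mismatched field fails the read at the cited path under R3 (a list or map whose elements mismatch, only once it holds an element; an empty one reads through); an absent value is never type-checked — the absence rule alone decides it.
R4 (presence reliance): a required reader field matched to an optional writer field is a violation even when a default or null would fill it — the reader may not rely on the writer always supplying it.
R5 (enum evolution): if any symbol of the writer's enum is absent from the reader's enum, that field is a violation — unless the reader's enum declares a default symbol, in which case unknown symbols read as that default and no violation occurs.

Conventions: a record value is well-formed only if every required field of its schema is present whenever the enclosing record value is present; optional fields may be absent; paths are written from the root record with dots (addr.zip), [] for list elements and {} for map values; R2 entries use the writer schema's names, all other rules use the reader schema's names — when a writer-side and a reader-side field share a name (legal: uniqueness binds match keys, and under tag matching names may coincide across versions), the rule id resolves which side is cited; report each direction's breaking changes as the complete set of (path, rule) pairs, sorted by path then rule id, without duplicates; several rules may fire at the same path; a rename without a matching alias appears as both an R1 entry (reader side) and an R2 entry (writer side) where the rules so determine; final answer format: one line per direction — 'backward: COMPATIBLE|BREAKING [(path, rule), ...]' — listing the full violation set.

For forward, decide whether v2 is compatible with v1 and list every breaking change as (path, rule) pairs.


forward: COMPATIBLE []

arrows below run writer -> reader for Order
checking forward for Order: reader v1 against writer v2:
  tier: paired with writer tier (Kind -> Kind; writer optional)
  attrs: paired with writer attrs (map<string, float32> -> map<string, float32>; writer required)
  latitude: paired with writer latitude (float64 -> float64; writer required)
  quantity: paired with writer quantity (int64 -> int64; writer optional)
  seq: paired with writer seq (int32 -> int32; writer required)
  nothing fires on Order: forward is COMPATIBLE
remaining Order differences; none change what is asked:
  enum Kind (field tier in record Order): symbol MID removed -> fires no rule on Order, leaving the asked answer as it is
  field attrs in record Order: tag 1 changed to 30 -> fires no rule on Order, leaving the asked answer as it is
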